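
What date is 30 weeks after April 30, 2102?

Advancing 30 weeks = 210 days from April 30, 2102.
April has 30 days, so 30 − 30 = 0 days remain after April 30, 2102; 210 − 0 = 210 left.
May 2102 has 31 days: 210 − 31 = 179 left.
June 2102 has 30 days: 179 − 30 = 149 left.
July 2102 has 31 days: 149 − 31 = 118 left.
August 2102 has 31 days: 118 − 31 = 87 left.
September 2102 has 30 days: 87 − 30 = 57 left.
October 2102 has 31 days: 57 − 31 = 26 left.
26 days into November 2102 → November 26, 2102.

November 26, 2102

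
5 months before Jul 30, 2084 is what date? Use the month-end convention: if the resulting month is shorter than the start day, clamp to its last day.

Counting back 5 months from July 30, 2084.
month 7 − 5 = 2 → February 2084.
February 2084 has only 29 days (2084 is a leap year — relevant if February), and the start was day 30, so the date clamps to February 29, 2084.

February 29, 2084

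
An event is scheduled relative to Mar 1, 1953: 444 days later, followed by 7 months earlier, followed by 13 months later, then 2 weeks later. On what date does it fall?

Adding 444 days from March 1, 1953:
March has 31 days, so 31 − 1 = 30 days remain after March 1, 1953; 444 − 30 = 414 left.
April 1953 has 30 days: 414 − 30 = 384 left.
May 1953 has 31 days: 384 − 31 = 353 left.
June 1953 has 30 days: 353 − 30 = 323 left.
July 1953 has 31 days: 323 − 31 = 292 left.
August 1953 has 31 days: 292 − 31 = 261 left.
September 1953 has 30 days: 261 − 30 = 231 left.
October 1953 has 31 days: 231 − 31 = 200 left.
November 1953 has 30 days: 200 − 30 = 170 left.
December 1953 has 31 days: 170 − 31 = 139 left.
January 1954 has 31 days: 139 − 31 = 108 left.
February 1954 has 28 days (1954 is not a leap year): 108 − 28 = 80 left.
March 1954 has 31 days: 80 − 31 = 49 left.
April 1954 has 30 days: 49 − 30 = 19 left.
19 days into May 1954 → May 19, 1954.
Subtracting 7 months from May 19, 1954:
month 5 − 7 = -2, which is month 10 of year 1953 → October 1953.
Day 19 is valid in October, giving October 19, 1953.
Adding 13 months from October 19, 1953:
month 10 + 13 = 23, which is month 11 of year 1954 → November 1954.
Day 19 is valid in November, giving November 19, 1954.
Adding 2 weeks (= 14 days) from November 19, 1954:
November has 30 days, so 30 − 19 = 11 days remain after November 19, 1954; 14 − 11 = 3 left.
3 days into December 1954 → December 3, 1954.

December 3, 1954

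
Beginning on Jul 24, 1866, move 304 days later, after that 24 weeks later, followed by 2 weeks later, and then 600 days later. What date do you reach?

July 14, 1869

Counting forward 304 days from July 24, 1866:
July has 31 days, so 31 − 24 = 7 days remain after July 24, 1866; 304 − 7 = 297 left.
August 1866 has 31 days: 297 − 31 = 266 left.
September 1866 has 30 days: 266 − 30 = 236 left.
October 1866 has 31 days: 236 − 31 = 205 left.
November 1866 has 30 days: 205 − 30 = 175 left.
December 1866 has 31 days: 175 − 31 = 144 left.
January 1867 has 31 days: 144 − 31 = 113 left.
February 1867 has 28 days (1867 is not a leap year): 113 − 28 = 85 left.
March 1867 has 31 days: 85 − 31 = 54 left.
April 1867 has 30 days: 54 − 30 = 24 left.
24 days into May 1867 → May 24, 1867.
Advancing 24 weeks (= 168 days) from May 24, 1867:
May has 31 days, so 31 − 24 = 7 days remain after May 24, 1867; 168 − 7 = 161 left.
June 1867 has 30 days: 161 − 30 = 131 left.
July 1867 has 31 days: 131 − 31 = 100 left.
August 1867 has 31 days: 100 − 31 = 69 left.
September 1867 has 30 days: 69 − 30 = 39 left.
October 1867 has 31 days: 39 − 31 = 8 left.
8 days into November 1867 → November 8, 1867.
Adding 2 weeks (= 14 days) from November 8, 1867:
November has 30 days; 8 + 14 = 22, still in November.
Counting forward 600 days from November 22, 1867:
November has 30 days, so 30 − 22 = 8 days remain after November 22, 1867; 600 − 8 = 592 left.
December 1867 has 31 days: 592 − 31 = 561 left.
January 1868 has 31 days: 561 − 31 = 530 left.
February 1868 has 29 days (1868 is a leap year): 530 − 29 = 501 left.
March 1868 has 31 days: 501 − 31 = 470 left.
April 1868 has 30 days: 470 − 30 = 440 left.
May 1868 has 31 days: 440 − 31 = 409 left.
June 1868 has 30 days: 409 − 30 = 379 left.
July 1868 has 31 days: 379 − 31 = 348 left.
August 1868 has 31 days: 348 − 31 = 317 left.
September 1868 has 30 days: 317 − 30 = 287 left.
October 1868 has 31 days: 287 − 31 = 256 left.
November 1868 has 30 days: 256 − 30 = 226 left.
December 1868 has 31 days: 226 − 31 = 195 left.
January 1869 has 31 days: 195 − 31 = 164 left.
February 1869 has 28 days (1869 is not a leap year): 164 − 28 = 136 left.
March 1869 has 31 days: 136 − 31 = 105 left.
April 1869 has 30 days: 105 − 30 = 75 left.
May 1869 has 31 days: 75 − 31 = 44 left.
June 1869 has 30 days: 44 − 30 = 14 left.
14 days into July 1869 → July 14, 1869.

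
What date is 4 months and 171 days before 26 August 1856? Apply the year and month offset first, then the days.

November 7, 1855

Subtracting 4 months and 171 days from August 26, 1856: first the month/year part, then the days.
month 8 − 4 = 4 → April 1856.
Day 26 is valid in April, giving April 26, 1856.
Now subtract 171 days from April 26, 1856.
Going back 26 days from April 26, 1856 reaches the end of the previous month; 171 − 26 = 145 left.
March 1856 has 31 days: 145 − 31 = 114 left.
February 1856 has 29 days (1856 is a leap year): 114 − 29 = 85 left.
January 1856 has 31 days: 85 − 31 = 54 left.
December 1855 has 31 days: 54 − 31 = 23 left.
November 1855 has 30 days; 30 − 23 = 7 → November 7, 1855.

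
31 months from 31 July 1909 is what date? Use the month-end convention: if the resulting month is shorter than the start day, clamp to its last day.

Counting forward 31 months from July 31, 1909.
month 7 + 31 = 38, which is month 2 of year 1912 → February 1912.
February 1912 has only 29 days (1912 is a leap year — relevant if February), and the start was day 31, so the date clamps to February 29, 1912.

February 29, 1912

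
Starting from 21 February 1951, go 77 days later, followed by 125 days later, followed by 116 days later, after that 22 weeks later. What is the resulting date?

Advancing 77 days from February 21, 1951:
February has 28 days, so 28 − 21 = 7 days remain after February 21, 1951; 77 − 7 = 70 left.
March 1951 has 31 days: 70 − 31 = 39 left.
April 1951 has 30 days: 39 − 30 = 9 left.
9 days into May 1951 → May 9, 1951.
Advancing 125 days from May 9, 1951:
May has 31 days, so 31 − 9 = 22 days remain after May 9, 1951; 125 − 22 = 103 left.
June 1951 has 30 days: 103 − 30 = 73 left.
July 1951 has 31 days: 73 − 31 = 42 left.
August 1951 has 31 days: 42 − 31 = 11 left.
11 days into September 1951 → September 11, 1951.
Advancing 116 days from September 11, 1951:
September has 30 days, so 30 − 11 = 19 days remain after September 11, 1951; 116 − 19 = 97 left.
October 1951 has 31 days: 97 − 31 = 66 left.
November 1951 has 30 days: 66 − 30 = 36 left.
December 1951 has 31 days: 36 − 31 = 5 left.
5 days into January 1952 → January 5, 1952.
Counting forward 22 weeks (= 154 days) from January 5, 1952:
January has 31 days, so 31 − 5 = 26 days remain after January 5, 1952; 154 − 26 = 128 left.
February 1952 has 29 days (1952 is a leap year): 128 − 29 = 99 left.
March 1952 has 31 days: 99 − 31 = 68 left.
April 1952 has 30 days: 68 − 30 = 38 left.
May 1952 has 31 days: 38 − 31 = 7 left.
7 days into June 1952 → June 7, 1952.

June 7, 1952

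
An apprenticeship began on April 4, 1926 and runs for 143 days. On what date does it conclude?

August 25, 1926

Adding 143 days from April 4, 1926.
April has 30 days, so 30 − 4 = 26 days remain after April 4, 1926; 143 − 26 = 117 left.
May 1926 has 31 days: 117 − 31 = 86 left.
June 1926 has 30 days: 86 − 30 = 56 left.
July 1926 has 31 days: 56 − 31 = 25 left.
25 days into August 1926 → August 25, 1926.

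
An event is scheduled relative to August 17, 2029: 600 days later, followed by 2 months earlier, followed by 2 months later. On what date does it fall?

Counting forward 600 days from August 17, 2029:
August has 31 days, so 31 − 17 = 14 days remain after August 17, 2029; 600 − 14 = 586 left.
September 2029 has 30 days: 586 − 30 = 556 left.
October 2029 has 31 days: 556 − 31 = 525 left.
November 2029 has 30 days: 525 − 30 = 495 left.
December 2029 has 31 days: 495 − 31 = 464 left.
January 2030 has 31 days: 464 − 31 = 433 left.
February 2030 has 28 days (2030 is not a leap year): 433 − 28 = 405 left.
March 2030 has 31 days: 405 − 31 = 374 left.
April 2030 has 30 days: 374 − 30 = 344 left.
May 2030 has 31 days: 344 − 31 = 313 left.
June 2030 has 30 days: 313 − 30 = 283 left.
July 2030 has 31 days: 283 − 31 = 252 left.
August 2030 has 31 days: 252 − 31 = 221 left.
September 2030 has 30 days: 221 − 30 = 191 left.
October 2030 has 31 days: 191 − 31 = 160 left.
November 2030 has 30 days: 160 − 30 = 130 left.
December 2030 has 31 days: 130 − 31 = 99 left.
January 2031 has 31 days: 99 − 31 = 68 left.
February 2031 has 28 days (2031 is not a leap year): 68 − 28 = 40 left.
March 2031 has 31 days: 40 − 31 = 9 left.
9 days into April 2031 → April 9, 2031.
Counting back 2 months from April 9, 2031:
month 4 − 2 = 2 → February 2031.
Day 9 is valid in February, giving February 9, 2031.
Adding 2 months from February 9, 2031:
month 2 + 2 = 4 → April 2031.
Day 9 is valid in April, giving April 9, 2031.

April 9, 2031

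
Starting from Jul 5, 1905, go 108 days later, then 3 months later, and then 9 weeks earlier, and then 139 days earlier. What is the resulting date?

Counting forward 108 days from July 5, 1905:
July has 31 days, so 31 − 5 = 26 days remain after July 5, 1905; 108 − 26 = 82 left.
August 1905 has 31 days: 82 − 31 = 51 left.
September 1905 has 30 days: 51 − 30 = 21 left.
21 days into October 1905 → October 21, 1905.
Adding 3 months from October 21, 1905:
month 10 + 3 = 13, which is month 1 of year 1906 → January 1906.
Day 21 is valid in January, giving January 21, 1906.
Counting back 9 weeks (= 63 days) from January 21, 1906:
Going back 21 days from January 21, 1906 reaches the end of the previous month; 63 − 21 = 42 left.
December 1905 has 31 days: 42 − 31 = 11 left.
November 1905 has 30 days; 30 − 11 = 19 → November 19, 1905.
Going back 139 days from November 19, 1905:
Going back 19 days from November 19, 1905 reaches the end of the previous month; 139 − 19 = 120 left.
October 1905 has 31 days: 120 − 31 = 89 left.
September 1905 has 30 days: 89 − 30 = 59 left.
August 1905 has 31 days: 59 − 31 = 28 left.
July 1905 has 31 days; 31 − 28 = 3 → July 3, 1905.

July 3, 1905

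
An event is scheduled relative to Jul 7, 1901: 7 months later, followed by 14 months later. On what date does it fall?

April 7, 1903

Adding 7 months from July 7, 1901:
month 7 + 7 = 14, which is month 2 of year 1902 → February 1902.
Day 7 is valid in February, giving February 7, 1902.
Adding 14 months from February 7, 1902:
month 2 + 14 = 16, which is month 4 of year 1903 → April 1903.
Day 7 is valid in April, giving April 7, 1903.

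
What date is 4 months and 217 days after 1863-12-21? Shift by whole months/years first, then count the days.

Adding 4 months and 217 days from December 21, 1863: first the month/year part, then the days.
month 12 + 4 = 16, which is month 4 of year 1864 → April 1864.
Day 21 is valid in April, giving April 21, 1864.
Now add 217 days from April 21, 1864.
April has 30 days, so 30 − 21 = 9 days remain after April 21, 1864; 217 − 9 = 208 left.
May 1864 has 31 days: 208 − 31 = 177 left.
June 1864 has 30 days: 177 − 30 = 147 left.
July 1864 has 31 days: 147 − 31 = 116 left.
August 1864 has 31 days: 116 − 31 = 85 left.
September 1864 has 30 days: 85 − 30 = 55 left.
October 1864 has 31 days: 55 − 31 = 24 left.
24 days into November 1864 → November 24, 1864.

November 24, 1864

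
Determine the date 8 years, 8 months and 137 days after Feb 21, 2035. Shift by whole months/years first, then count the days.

March 6, 2044

Adding 8 years, 8 months and 137 days from February 21, 2035: first the month/year part, then the days.
+8 years → 2043; month 2 + 8 = 10 → October 2043.
Day 21 is valid in October, giving October 21, 2043.
Now add 137 days from October 21, 2043.
October has 31 days, so 31 − 21 = 10 days remain after October 21, 2043; 137 − 10 = 127 left.
November 2043 has 30 days: 127 − 30 = 97 left.
December 2043 has 31 days: 97 − 31 = 66 left.
January 2044 has 31 days: 66 − 31 = 35 left.
February 2044 has 29 days (2044 is a leap year): 35 − 29 = 6 left.
6 days into March 2044 → March 6, 2044.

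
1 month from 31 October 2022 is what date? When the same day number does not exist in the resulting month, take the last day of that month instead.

Counting forward 1 month from October 31, 2022.
month 10 + 1 = 11 → November 2022.
November 2022 has only 30 days and the start was day 31, so the date clamps to November 30, 2022.

November 30, 2022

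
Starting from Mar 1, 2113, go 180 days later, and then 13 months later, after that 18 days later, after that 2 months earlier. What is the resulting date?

Counting forward 180 days from March 1, 2113:
March has 31 days, so 31 − 1 = 30 days remain after March 1, 2113; 180 − 30 = 150 left.
April 2113 has 30 days: 150 − 30 = 120 left.
May 2113 has 31 days: 120 − 31 = 89 left.
June 2113 has 30 days: 89 − 30 = 59 left.
July 2113 has 31 days: 59 − 31 = 28 left.
28 days into August 2113 → August 28, 2113.
Adding 13 months from August 28, 2113:
month 8 + 13 = 21, which is month 9 of year 2114 → September 2114.
Day 28 is valid in September, giving September 28, 2114.
Counting forward 18 days from September 28, 2114:
September has 30 days, so 30 − 28 = 2 days remain after September 28, 2114; 18 − 2 = 16 left.
16 days into October 2114 → October 16, 2114.
Counting back 2 months from October 16, 2114:
month 10 − 2 = 8 → August 2114.
Day 16 is valid in August, giving August 16, 2114.

August 16, 2114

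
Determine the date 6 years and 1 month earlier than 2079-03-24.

February 24, 2073

Going back 6 years and 1 month from March 24, 2079.
-6 years → 2073; month 3 − 1 = 2 → February 2073.
Day 24 is valid in February, giving February 24, 2073.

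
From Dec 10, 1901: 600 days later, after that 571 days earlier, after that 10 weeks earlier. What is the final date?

October 30, 1901

Counting forward 600 days from December 10, 1901:
December has 31 days, so 31 − 10 = 21 days remain after December 10, 1901; 600 − 21 = 579 left.
January 1902 has 31 days: 579 − 31 = 548 left.
February 1902 has 28 days (1902 is not a leap year): 548 − 28 = 520 left.
March 1902 has 31 days: 520 − 31 = 489 left.
April 1902 has 30 days: 489 − 30 = 459 left.
May 1902 has 31 days: 459 − 31 = 428 left.
June 1902 has 30 days: 428 − 30 = 398 left.
July 1902 has 31 days: 398 − 31 = 367 left.
August 1902 has 31 days: 367 − 31 = 336 left.
September 1902 has 30 days: 336 − 30 = 306 left.
October 1902 has 31 days: 306 − 31 = 275 left.
November 1902 has 30 days: 275 − 30 = 245 left.
December 1902 has 31 days: 245 − 31 = 214 left.
January 1903 has 31 days: 214 − 31 = 183 left.
February 1903 has 28 days (1903 is not a leap year): 183 − 28 = 155 left.
March 1903 has 31 days: 155 − 31 = 124 left.
April 1903 has 30 days: 124 − 30 = 94 left.
May 1903 has 31 days: 94 − 31 = 63 left.
June 1903 has 30 days: 63 − 30 = 33 left.
July 1903 has 31 days: 33 − 31 = 2 left.
2 days into August 1903 → August 2, 1903.
Subtracting 571 days from August 2, 1903:
Going back 2 days from August 2, 1903 reaches the end of the previous month; 571 − 2 = 569 left.
July 1903 has 31 days: 569 − 31 = 538 left.
June 1903 has 30 days: 538 − 30 = 508 left.
May 1903 has 31 days: 508 − 31 = 477 left.
April 1903 has 30 days: 477 − 30 = 447 left.
March 1903 has 31 days: 447 − 31 = 416 left.
February 1903 has 28 days (1903 is not a leap year): 416 − 28 = 388 left.
January 1903 has 31 days: 388 − 31 = 357 left.
December 1902 has 31 days: 357 − 31 = 326 left.
November 1902 has 30 days: 326 − 30 = 296 left.
October 1902 has 31 days: 296 − 31 = 265 left.
September 1902 has 30 days: 265 − 30 = 235 left.
August 1902 has 31 days: 235 − 31 = 204 left.
July 1902 has 31 days: 204 − 31 = 173 left.
June 1902 has 30 days: 173 − 30 = 143 left.
May 1902 has 31 days: 143 − 31 = 112 left.
April 1902 has 30 days: 112 − 30 = 82 left.
March 1902 has 31 days: 82 − 31 = 51 left.
February 1902 has 28 days (1902 is not a leap year): 51 − 28 = 23 left.
January 1902 has 31 days; 31 − 23 = 8 → January 8, 1902.
Going back 10 weeks (= 70 days) from January 8, 1902:
Going back 8 days from January 8, 1902 reaches the end of the previous month; 70 − 8 = 62 left.
December 1901 has 31 days: 62 − 31 = 31 left.
November 1901 has 30 days: 31 − 30 = 1 left.
October 1901 has 31 days; 31 − 1 = 30 → October 30, 1901.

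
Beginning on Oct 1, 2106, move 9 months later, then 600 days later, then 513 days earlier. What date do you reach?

September 26, 2107

Adding 9 months from October 1, 2106:
month 10 + 9 = 19, which is month 7 of year 2107 → July 2107.
Day 1 is valid in July, giving July 1, 2107.
Adding 600 days from July 1, 2107:
July has 31 days, so 31 − 1 = 30 days remain after July 1, 2107; 600 − 30 = 570 left.
August 2107 has 31 days: 570 − 31 = 539 left.
September 2107 has 30 days: 539 − 30 = 509 left.
October 2107 has 31 days: 509 − 31 = 478 left.
November 2107 has 30 days: 478 − 30 = 448 left.
December 2107 has 31 days: 448 − 31 = 417 left.
January 2108 has 31 days: 417 − 31 = 386 left.
February 2108 has 29 days (2108 is a leap year): 386 − 29 = 357 left.
March 2108 has 31 days: 357 − 31 = 326 left.
April 2108 has 30 days: 326 − 30 = 296 left.
May 2108 has 31 days: 296 − 31 = 265 left.
June 2108 has 30 days: 265 − 30 = 235 left.
July 2108 has 31 days: 235 − 31 = 204 left.
August 2108 has 31 days: 204 − 31 = 173 left.
September 2108 has 30 days: 173 − 30 = 143 left.
October 2108 has 31 days: 143 − 31 = 112 left.
November 2108 has 30 days: 112 − 30 = 82 left.
December 2108 has 31 days: 82 − 31 = 51 left.
January 2109 has 31 days: 51 − 31 = 20 left.
20 days into February 2109 → February 20, 2109.
Going back 513 days from February 20, 2109:
Going back 20 days from February 20, 2109 reaches the end of the previous month; 513 − 20 = 493 left.
January 2109 has 31 days: 493 − 31 = 462 left.
December 2108 has 31 days: 462 − 31 = 431 left.
November 2108 has 30 days: 431 − 30 = 401 left.
October 2108 has 31 days: 401 − 31 = 370 left.
September 2108 has 30 days: 370 − 30 = 340 left.
August 2108 has 31 days: 340 − 31 = 309 left.
July 2108 has 31 days: 309 − 31 = 278 left.
June 2108 has 30 days: 278 − 30 = 248 left.
May 2108 has 31 days: 248 − 31 = 217 left.
April 2108 has 30 days: 217 − 30 = 187 left.
March 2108 has 31 days: 187 − 31 = 156 left.
February 2108 has 29 days (2108 is a leap year): 156 − 29 = 127 left.
January 2108 has 31 days: 127 − 31 = 96 left.
December 2107 has 31 days: 96 − 31 = 65 left.
November 2107 has 30 days: 65 − 30 = 35 left.
October 2107 has 31 days: 35 − 31 = 4 left.
September 2107 has 30 days; 30 − 4 = 26 → September 26, 2107.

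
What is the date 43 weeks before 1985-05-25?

July 28, 1984

Subtracting 43 weeks = 301 days from May 25, 1985.
Going back 25 days from May 25, 1985 reaches the end of the previous month; 301 − 25 = 276 left.
April 1985 has 30 days: 276 − 30 = 246 left.
March 1985 has 31 days: 246 − 31 = 215 left.
February 1985 has 28 days (1985 is not a leap year): 215 − 28 = 187 left.
January 1985 has 31 days: 187 − 31 = 156 left.
December 1984 has 31 days: 156 − 31 = 125 left.
November 1984 has 30 days: 125 − 30 = 95 left.
October 1984 has 31 days: 95 − 31 = 64 left.
September 1984 has 30 days: 64 − 30 = 34 left.
August 1984 has 31 days: 34 − 31 = 3 left.
July 1984 has 31 days; 31 − 3 = 28 → July 28, 1984.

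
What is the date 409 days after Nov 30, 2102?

January 13, 2104

Adding 409 days from November 30, 2102.
November has 30 days, so 30 − 30 = 0 days remain after November 30, 2102; 409 − 0 = 409 left.
December 2102 has 31 days: 409 − 31 = 378 left.
January 2103 has 31 days: 378 − 31 = 347 left.
February 2103 has 28 days (2103 is not a leap year): 347 − 28 = 319 left.
March 2103 has 31 days: 319 − 31 = 288 left.
April 2103 has 30 days: 288 − 30 = 258 left.
May 2103 has 31 days: 258 − 31 = 227 left.
June 2103 has 30 days: 227 − 30 = 197 left.
July 2103 has 31 days: 197 − 31 = 166 left.
August 2103 has 31 days: 166 − 31 = 135 left.
September 2103 has 30 days: 135 − 30 = 105 left.
October 2103 has 31 days: 105 − 31 = 74 left.
November 2103 has 30 days: 74 − 30 = 44 left.
December 2103 has 31 days: 44 − 31 = 13 left.
13 days into January 2104 → January 13, 2104.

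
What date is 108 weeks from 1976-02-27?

Counting forward 108 weeks = 756 days from February 27, 1976.
February has 29 days, so 29 − 27 = 2 days remain after February 27, 1976; 756 − 2 = 754 left.
March 1976 has 31 days: 754 − 31 = 723 left.
April 1976 has 30 days: 723 − 30 = 693 left.
May 1976 has 31 days: 693 − 31 = 662 left.
June 1976 has 30 days: 662 − 30 = 632 left.
July 1976 has 31 days: 632 − 31 = 601 left.
August 1976 has 31 days: 601 − 31 = 570 left.
September 1976 has 30 days: 570 − 30 = 540 left.
October 1976 has 31 days: 540 − 31 = 509 left.
November 1976 has 30 days: 509 − 30 = 479 left.
December 1976 has 31 days: 479 − 31 = 448 left.
January 1977 has 31 days: 448 − 31 = 417 left.
February 1977 has 28 days (1977 is not a leap year): 417 − 28 = 389 left.
March 1977 has 31 days: 389 − 31 = 358 left.
April 1977 has 30 days: 358 − 30 = 328 left.
May 1977 has 31 days: 328 − 31 = 297 left.
June 1977 has 30 days: 297 − 30 = 267 left.
July 1977 has 31 days: 267 − 31 = 236 left.
August 1977 has 31 days: 236 − 31 = 205 left.
September 1977 has 30 days: 205 − 30 = 175 left.
October 1977 has 31 days: 175 − 31 = 144 left.
November 1977 has 30 days: 144 − 30 = 114 left.
December 1977 has 31 days: 114 − 31 = 83 left.
January 1978 has 31 days: 83 − 31 = 52 left.
February 1978 has 28 days (1978 is not a leap year): 52 − 28 = 24 left.
24 days into March 1978 → March 24, 1978.

March 24, 1978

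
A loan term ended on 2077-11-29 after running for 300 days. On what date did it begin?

February 2, 2077

Going back 300 days from November 29, 2077.
Going back 29 days from November 29, 2077 reaches the end of the previous month; 300 − 29 = 271 left.
October 2077 has 31 days: 271 − 31 = 240 left.
September 2077 has 30 days: 240 − 30 = 210 left.
August 2077 has 31 days: 210 − 31 = 179 left.
July 2077 has 31 days: 179 − 31 = 148 left.
June 2077 has 30 days: 148 − 30 = 118 left.
May 2077 has 31 days: 118 − 31 = 87 left.
April 2077 has 30 days: 87 − 30 = 57 left.
March 2077 has 31 days: 57 − 31 = 26 left.
February 2077 has 28 days; 28 − 26 = 2 → February 2, 2077.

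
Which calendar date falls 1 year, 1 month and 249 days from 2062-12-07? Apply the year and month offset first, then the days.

September 12, 2064

Counting forward 1 year, 1 month and 249 days from December 7, 2062: first the month/year part, then the days.
+1 year → 2063; month 12 + 1 = 13, which is month 1 of year 2064 → January 2064.
Day 7 is valid in January, giving January 7, 2064.
Now add 249 days from January 7, 2064.
January has 31 days, so 31 − 7 = 24 days remain after January 7, 2064; 249 − 24 = 225 left.
February 2064 has 29 days (2064 is a leap year): 225 − 29 = 196 left.
March 2064 has 31 days: 196 − 31 = 165 left.
April 2064 has 30 days: 165 − 30 = 135 left.
May 2064 has 31 days: 135 − 31 = 104 left.
June 2064 has 30 days: 104 − 30 = 74 left.
July 2064 has 31 days: 74 − 31 = 43 left.
August 2064 has 31 days: 43 − 31 = 12 left.
12 days into September 2064 → September 12, 2064.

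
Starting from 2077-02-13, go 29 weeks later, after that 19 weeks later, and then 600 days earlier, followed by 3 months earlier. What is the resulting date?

February 25, 2076

Adding 29 weeks (= 203 days) from February 13, 2077:
February has 28 days, so 28 − 13 = 15 days remain after February 13, 2077; 203 − 15 = 188 left.
March 2077 has 31 days: 188 − 31 = 157 left.
April 2077 has 30 days: 157 − 30 = 127 left.
May 2077 has 31 days: 127 − 31 = 96 left.
June 2077 has 30 days: 96 − 30 = 66 left.
July 2077 has 31 days: 66 − 31 = 35 left.
August 2077 has 31 days: 35 − 31 = 4 left.
4 days into September 2077 → September 4, 2077.
Advancing 19 weeks (= 133 days) from September 4, 2077:
September has 30 days, so 30 − 4 = 26 days remain after September 4, 2077; 133 − 26 = 107 left.
October 2077 has 31 days: 107 − 31 = 76 left.
November 2077 has 30 days: 76 − 30 = 46 left.
December 2077 has 31 days: 46 − 31 = 15 left.
15 days into January 2078 → January 15, 2078.
Going back 600 days from January 15, 2078:
Going back 15 days from January 15, 2078 reaches the end of the previous month; 600 − 15 = 585 left.
December 2077 has 31 days: 585 − 31 = 554 left.
November 2077 has 30 days: 554 − 30 = 524 left.
October 2077 has 31 days: 524 − 31 = 493 left.
September 2077 has 30 days: 493 − 30 = 463 left.
August 2077 has 31 days: 463 − 31 = 432 left.
July 2077 has 31 days: 432 − 31 = 401 left.
June 2077 has 30 days: 401 − 30 = 371 left.
May 2077 has 31 days: 371 − 31 = 340 left.
April 2077 has 30 days: 340 − 30 = 310 left.
March 2077 has 31 days: 310 − 31 = 279 left.
February 2077 has 28 days (2077 is not a leap year): 279 − 28 = 251 left.
January 2077 has 31 days: 251 − 31 = 220 left.
December 2076 has 31 days: 220 − 31 = 189 left.
November 2076 has 30 days: 189 − 30 = 159 left.
October 2076 has 31 days: 159 − 31 = 128 left.
September 2076 has 30 days: 128 − 30 = 98 left.
August 2076 has 31 days: 98 − 31 = 67 left.
July 2076 has 31 days: 67 − 31 = 36 left.
June 2076 has 30 days: 36 − 30 = 6 left.
May 2076 has 31 days; 31 − 6 = 25 → May 25, 2076.
Counting back 3 months from May 25, 2076:
month 5 − 3 = 2 → February 2076.
Day 25 is valid in February, giving February 25, 2076.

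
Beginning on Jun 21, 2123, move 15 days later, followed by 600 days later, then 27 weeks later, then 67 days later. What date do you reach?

Advancing 15 days from June 21, 2123:
June has 30 days, so 30 − 21 = 9 days remain after June 21, 2123; 15 − 9 = 6 left.
6 days into July 2123 → July 6, 2123.
Counting forward 600 days from July 6, 2123:
July has 31 days, so 31 − 6 = 25 days remain after July 6, 2123; 600 − 25 = 575 left.
August 2123 has 31 days: 575 − 31 = 544 left.
September 2123 has 30 days: 544 − 30 = 514 left.
October 2123 has 31 days: 514 − 31 = 483 left.
November 2123 has 30 days: 483 − 30 = 453 left.
December 2123 has 31 days: 453 − 31 = 422 left.
January 2124 has 31 days: 422 − 31 = 391 left.
February 2124 has 29 days (2124 is a leap year): 391 − 29 = 362 left.
March 2124 has 31 days: 362 − 31 = 331 left.
April 2124 has 30 days: 331 − 30 = 301 left.
May 2124 has 31 days: 301 − 31 = 270 left.
June 2124 has 30 days: 270 − 30 = 240 left.
July 2124 has 31 days: 240 − 31 = 209 left.
August 2124 has 31 days: 209 − 31 = 178 left.
September 2124 has 30 days: 178 − 30 = 148 left.
October 2124 has 31 days: 148 − 31 = 117 left.
November 2124 has 30 days: 117 − 30 = 87 left.
December 2124 has 31 days: 87 − 31 = 56 left.
January 2125 has 31 days: 56 − 31 = 25 left.
25 days into February 2125 → February 25, 2125.
Advancing 27 weeks (= 189 days) from February 25, 2125:
February has 28 days, so 28 − 25 = 3 days remain after February 25, 2125; 189 − 3 = 186 left.
March 2125 has 31 days: 186 − 31 = 155 left.
April 2125 has 30 days: 155 − 30 = 125 left.
May 2125 has 31 days: 125 − 31 = 94 left.
June 2125 has 30 days: 94 − 30 = 64 left.
July 2125 has 31 days: 64 − 31 = 33 left.
August 2125 has 31 days: 33 − 31 = 2 left.
2 days into September 2125 → September 2, 2125.
Counting forward 67 days from September 2, 2125:
September has 30 days, so 30 − 2 = 28 days remain after September 2, 2125; 67 − 28 = 39 left.
October 2125 has 31 days: 39 − 31 = 8 left.
8 days into November 2125 → November 8, 2125.

November 8, 2125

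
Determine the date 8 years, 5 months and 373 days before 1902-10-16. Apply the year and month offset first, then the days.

Subtracting 8 years, 5 months and 373 days from October 16, 1902: first the month/year part, then the days.
-8 years → 1894; month 10 − 5 = 5 → May 1894.
Day 16 is valid in May, giving May 16, 1894.
Now subtract 373 days from May 16, 1894.
Going back 16 days from May 16, 1894 reaches the end of the previous month; 373 − 16 = 357 left.
April 1894 has 30 days: 357 − 30 = 327 left.
March 1894 has 31 days: 327 − 31 = 296 left.
February 1894 has 28 days (1894 is not a leap year): 296 − 28 = 268 left.
January 1894 has 31 days: 268 − 31 = 237 left.
December 1893 has 31 days: 237 − 31 = 206 left.
November 1893 has 30 days: 206 − 30 = 176 left.
October 1893 has 31 days: 176 − 31 = 145 left.
September 1893 has 30 days: 145 − 30 = 115 left.
August 1893 has 31 days: 115 − 31 = 84 left.
July 1893 has 31 days: 84 − 31 = 53 left.
June 1893 has 30 days: 53 − 30 = 23 left.
May 1893 has 31 days; 31 − 23 = 8 → May 8, 1893.

May 8, 1893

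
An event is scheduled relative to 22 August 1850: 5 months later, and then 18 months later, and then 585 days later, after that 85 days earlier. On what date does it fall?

December 4, 1853

Adding 5 months from August 22, 1850:
month 8 + 5 = 13, which is month 1 of year 1851 → January 1851.
Day 22 is valid in January, giving January 22, 1851.
Advancing 18 months from January 22, 1851:
month 1 + 18 = 19, which is month 7 of year 1852 → July 1852.
Day 22 is valid in July, giving July 22, 1852.
Adding 585 days from July 22, 1852:
July has 31 days, so 31 − 22 = 9 days remain after July 22, 1852; 585 − 9 = 576 left.
August 1852 has 31 days: 576 − 31 = 545 left.
September 1852 has 30 days: 545 − 30 = 515 left.
October 1852 has 31 days: 515 − 31 = 484 left.
November 1852 has 30 days: 484 − 30 = 454 left.
December 1852 has 31 days: 454 − 31 = 423 left.
January 1853 has 31 days: 423 − 31 = 392 left.
February 1853 has 28 days (1853 is not a leap year): 392 − 28 = 364 left.
March 1853 has 31 days: 364 − 31 = 333 left.
April 1853 has 30 days: 333 − 30 = 303 left.
May 1853 has 31 days: 303 − 31 = 272 left.
June 1853 has 30 days: 272 − 30 = 242 left.
July 1853 has 31 days: 242 − 31 = 211 left.
August 1853 has 31 days: 211 − 31 = 180 left.
September 1853 has 30 days: 180 − 30 = 150 left.
October 1853 has 31 days: 150 − 31 = 119 left.
November 1853 has 30 days: 119 − 30 = 89 left.
December 1853 has 31 days: 89 − 31 = 58 left.
January 1854 has 31 days: 58 − 31 = 27 left.
27 days into February 1854 → February 27, 1854.
Going back 85 days from February 27, 1854:
Going back 27 days from February 27, 1854 reaches the end of the previous month; 85 − 27 = 58 left.
January 1854 has 31 days: 58 − 31 = 27 left.
December 1853 has 31 days; 31 − 27 = 4 → December 4, 1853.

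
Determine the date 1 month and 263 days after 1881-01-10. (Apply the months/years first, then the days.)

Advancing 1 month and 263 days from January 10, 1881: first the month/year part, then the days.
month 1 + 1 = 2 → February 1881.
Day 10 is valid in February, giving February 10, 1881.
Now add 263 days from February 10, 1881.
February has 28 days, so 28 − 10 = 18 days remain after February 10, 1881; 263 − 18 = 245 left.
March 1881 has 31 days: 245 − 31 = 214 left.
April 1881 has 30 days: 214 − 30 = 184 left.
May 1881 has 31 days: 184 − 31 = 153 left.
June 1881 has 30 days: 153 − 30 = 123 left.
July 1881 has 31 days: 123 − 31 = 92 left.
August 1881 has 31 days: 92 − 31 = 61 left.
September 1881 has 30 days: 61 − 30 = 31 left.
31 days into October 1881 → October 31, 1881.

October 31, 1881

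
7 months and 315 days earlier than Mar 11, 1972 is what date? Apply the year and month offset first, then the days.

September 30, 1970

Going back 7 months and 315 days from March 11, 1972: first the month/year part, then the days.
month 3 − 7 = -4, which is month 8 of year 1971 → August 1971.
Day 11 is valid in August, giving August 11, 1971.
Now subtract 315 days from August 11, 1971.
Going back 11 days from August 11, 1971 reaches the end of the previous month; 315 − 11 = 304 left.
July 1971 has 31 days: 304 − 31 = 273 left.
June 1971 has 30 days: 273 − 30 = 243 left.
May 1971 has 31 days: 243 − 31 = 212 left.
April 1971 has 30 days: 212 − 30 = 182 left.
March 1971 has 31 days: 182 − 31 = 151 left.
February 1971 has 28 days (1971 is not a leap year): 151 − 28 = 123 left.
January 1971 has 31 days: 123 − 31 = 92 left.
December 1970 has 31 days: 92 − 31 = 61 left.
November 1970 has 30 days: 61 − 30 = 31 left.
October 1970 has 31 days: 31 − 31 = 0 left.
September 1970 has 30 days; 30 − 0 = 30 → September 30, 1970.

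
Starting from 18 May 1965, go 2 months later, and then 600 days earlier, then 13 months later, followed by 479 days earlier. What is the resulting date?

Adding 2 months from May 18, 1965:
month 5 + 2 = 7 → July 1965.
Day 18 is valid in July, giving July 18, 1965.
Subtracting 600 days from July 18, 1965:
Going back 18 days from July 18, 1965 reaches the end of the previous month; 600 − 18 = 582 left.
June 1965 has 30 days: 582 − 30 = 552 left.
May 1965 has 31 days: 552 − 31 = 521 left.
April 1965 has 30 days: 521 − 30 = 491 left.
March 1965 has 31 days: 491 − 31 = 460 left.
February 1965 has 28 days (1965 is not a leap year): 460 − 28 = 432 left.
January 1965 has 31 days: 432 − 31 = 401 left.
December 1964 has 31 days: 401 − 31 = 370 left.
November 1964 has 30 days: 370 − 30 = 340 left.
October 1964 has 31 days: 340 − 31 = 309 left.
September 1964 has 30 days: 309 − 30 = 279 left.
August 1964 has 31 days: 279 − 31 = 248 left.
July 1964 has 31 days: 248 − 31 = 217 left.
June 1964 has 30 days: 217 − 30 = 187 left.
May 1964 has 31 days: 187 − 31 = 156 left.
April 1964 has 30 days: 156 − 30 = 126 left.
March 1964 has 31 days: 126 − 31 = 95 left.
February 1964 has 29 days (1964 is a leap year): 95 − 29 = 66 left.
January 1964 has 31 days: 66 − 31 = 35 left.
December 1963 has 31 days: 35 − 31 = 4 left.
November 1963 has 30 days; 30 − 4 = 26 → November 26, 1963.
Advancing 13 months from November 26, 1963:
month 11 + 13 = 24, which is month 12 of year 1964 → December 1964.
Day 26 is valid in December, giving December 26, 1964.
Going back 479 days from December 26, 1964:
Going back 26 days from December 26, 1964 reaches the end of the previous month; 479 − 26 = 453 left.
November 1964 has 30 days: 453 − 30 = 423 left.
October 1964 has 31 days: 423 − 31 = 392 left.
September 1964 has 30 days: 392 − 30 = 362 left.
August 1964 has 31 days: 362 − 31 = 331 left.
July 1964 has 31 days: 331 − 31 = 300 left.
June 1964 has 30 days: 300 − 30 = 270 left.
May 1964 has 31 days: 270 − 31 = 239 left.
April 1964 has 30 days: 239 − 30 = 209 left.
March 1964 has 31 days: 209 − 31 = 178 left.
February 1964 has 29 days (1964 is a leap year): 178 − 29 = 149 left.
January 1964 has 31 days: 149 − 31 = 118 left.
December 1963 has 31 days: 118 − 31 = 87 left.
November 1963 has 30 days: 87 − 30 = 57 left.
October 1963 has 31 days: 57 − 31 = 26 left.
September 1963 has 30 days; 30 − 26 = 4 → September 4, 1963.

September 4, 1963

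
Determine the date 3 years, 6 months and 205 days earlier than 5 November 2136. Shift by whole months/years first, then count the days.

October 12, 2132

Going back 3 years, 6 months and 205 days from November 5, 2136: first the month/year part, then the days.
-3 years → 2133; month 11 − 6 = 5 → May 2133.
Day 5 is valid in May, giving May 5, 2133.
Now subtract 205 days from May 5, 2133.
Going back 5 days from May 5, 2133 reaches the end of the previous month; 205 − 5 = 200 left.
April 2133 has 30 days: 200 − 30 = 170 left.
March 2133 has 31 days: 170 − 31 = 139 left.
February 2133 has 28 days (2133 is not a leap year): 139 − 28 = 111 left.
January 2133 has 31 days: 111 − 31 = 80 left.
December 2132 has 31 days: 80 − 31 = 49 left.
November 2132 has 30 days: 49 − 30 = 19 left.
October 2132 has 31 days; 31 − 19 = 12 → October 12, 2132.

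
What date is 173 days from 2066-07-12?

January 1, 2067

Counting forward 173 days from July 12, 2066.
July has 31 days, so 31 − 12 = 19 days remain after July 12, 2066; 173 − 19 = 154 left.
August 2066 has 31 days: 154 − 31 = 123 left.
September 2066 has 30 days: 123 − 30 = 93 left.
October 2066 has 31 days: 93 − 31 = 62 left.
November 2066 has 30 days: 62 − 30 = 32 left.
December 2066 has 31 days: 32 − 31 = 1 left.
1 day into January 2067 → January 1, 2067.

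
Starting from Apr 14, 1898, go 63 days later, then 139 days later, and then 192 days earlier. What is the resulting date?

April 24, 1898

Adding 63 days from April 14, 1898:
April has 30 days, so 30 − 14 = 16 days remain after April 14, 1898; 63 − 16 = 47 left.
May 1898 has 31 days: 47 − 31 = 16 left.
16 days into June 1898 → June 16, 1898.
Adding 139 days from June 16, 1898:
June has 30 days, so 30 − 16 = 14 days remain after June 16, 1898; 139 − 14 = 125 left.
July 1898 has 31 days: 125 − 31 = 94 left.
August 1898 has 31 days: 94 − 31 = 63 left.
September 1898 has 30 days: 63 − 30 = 33 left.
October 1898 has 31 days: 33 − 31 = 2 left.
2 days into November 1898 → November 2, 1898.
Counting back 192 days from November 2, 1898:
Going back 2 days from November 2, 1898 reaches the end of the previous month; 192 − 2 = 190 left.
October 1898 has 31 days: 190 − 31 = 159 left.
September 1898 has 30 days: 159 − 30 = 129 left.
August 1898 has 31 days: 129 − 31 = 98 left.
July 1898 has 31 days: 98 − 31 = 67 left.
June 1898 has 30 days: 67 − 30 = 37 left.
May 1898 has 31 days: 37 − 31 = 6 left.
April 1898 has 30 days; 30 − 6 = 24 → April 24, 1898.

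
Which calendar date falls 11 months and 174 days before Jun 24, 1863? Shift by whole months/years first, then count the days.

Subtracting 11 months and 174 days from June 24, 1863: first the month/year part, then the days.
month 6 − 11 = -5, which is month 7 of year 1862 → July 1862.
Day 24 is valid in July, giving July 24, 1862.
Now subtract 174 days from July 24, 1862.
Going back 24 days from July 24, 1862 reaches the end of the previous month; 174 − 24 = 150 left.
June 1862 has 30 days: 150 − 30 = 120 left.
May 1862 has 31 days: 120 − 31 = 89 left.
April 1862 has 30 days: 89 − 30 = 59 left.
March 1862 has 31 days: 59 − 31 = 28 left.
February 1862 has 28 days (1862 is not a leap year): 28 − 28 = 0 left.
January 1862 has 31 days; 31 − 0 = 31 → January 31, 1862.

January 31, 1862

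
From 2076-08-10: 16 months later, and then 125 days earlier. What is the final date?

August 7, 2077

Adding 16 months from August 10, 2076:
month 8 + 16 = 24, which is month 12 of year 2077 → December 2077.
Day 10 is valid in December, giving December 10, 2077.
Going back 125 days from December 10, 2077:
Going back 10 days from December 10, 2077 reaches the end of the previous month; 125 − 10 = 115 left.
November 2077 has 30 days: 115 − 30 = 85 left.
October 2077 has 31 days: 85 − 31 = 54 left.
September 2077 has 30 days: 54 − 30 = 24 left.
August 2077 has 31 days; 31 − 24 = 7 → August 7, 2077.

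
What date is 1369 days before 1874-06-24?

Subtracting 1369 days from June 24, 1874.
Going back 24 days from June 24, 1874 reaches the end of the previous month; 1369 − 24 = 1345 left.
May 1874 has 31 days: 1345 − 31 = 1314 left.
April 1874 has 30 days: 1314 − 30 = 1284 left.
March 1874 has 31 days: 1284 − 31 = 1253 left.
February 1874 has 28 days (1874 is not a leap year): 1253 − 28 = 1225 left.
January 1874 has 31 days: 1225 − 31 = 1194 left.
December 1873 has 31 days: 1194 − 31 = 1163 left.
November 1873 has 30 days: 1163 − 30 = 1133 left.
October 1873 has 31 days: 1133 − 31 = 1102 left.
September 1873 has 30 days: 1102 − 30 = 1072 left.
August 1873 has 31 days: 1072 − 31 = 1041 left.
July 1873 has 31 days: 1041 − 31 = 1010 left.
June 1873 has 30 days: 1010 − 30 = 980 left.
May 1873 has 31 days: 980 − 31 = 949 left.
April 1873 has 30 days: 949 − 30 = 919 left.
March 1873 has 31 days: 919 − 31 = 888 left.
February 1873 has 28 days (1873 is not a leap year): 888 − 28 = 860 left.
January 1873 has 31 days: 860 − 31 = 829 left.
December 1872 has 31 days: 829 − 31 = 798 left.
November 1872 has 30 days: 798 − 30 = 768 left.
October 1872 has 31 days: 768 − 31 = 737 left.
September 1872 has 30 days: 737 − 30 = 707 left.
August 1872 has 31 days: 707 − 31 = 676 left.
July 1872 has 31 days: 676 − 31 = 645 left.
June 1872 has 30 days: 645 − 30 = 615 left.
May 1872 has 31 days: 615 − 31 = 584 left.
April 1872 has 30 days: 584 − 30 = 554 left.
March 1872 has 31 days: 554 − 31 = 523 left.
February 1872 has 29 days (1872 is a leap year): 523 − 29 = 494 left.
January 1872 has 31 days: 494 − 31 = 463 left.
December 1871 has 31 days: 463 − 31 = 432 left.
November 1871 has 30 days: 432 − 30 = 402 left.
October 1871 has 31 days: 402 − 31 = 371 left.
September 1871 has 30 days: 371 − 30 = 341 left.
August 1871 has 31 days: 341 − 31 = 310 left.
July 1871 has 31 days: 310 − 31 = 279 left.
June 1871 has 30 days: 279 − 30 = 249 left.
May 1871 has 31 days: 249 − 31 = 218 left.
April 1871 has 30 days: 218 − 30 = 188 left.
March 1871 has 31 days: 188 − 31 = 157 left.
February 1871 has 28 days (1871 is not a leap year): 157 − 28 = 129 left.
January 1871 has 31 days: 129 − 31 = 98 left.
December 1870 has 31 days: 98 − 31 = 67 left.
November 1870 has 30 days: 67 − 30 = 37 left.
October 1870 has 31 days: 37 − 31 = 6 left.
September 1870 has 30 days; 30 − 6 = 24 → September 24, 1870.

September 24, 1870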